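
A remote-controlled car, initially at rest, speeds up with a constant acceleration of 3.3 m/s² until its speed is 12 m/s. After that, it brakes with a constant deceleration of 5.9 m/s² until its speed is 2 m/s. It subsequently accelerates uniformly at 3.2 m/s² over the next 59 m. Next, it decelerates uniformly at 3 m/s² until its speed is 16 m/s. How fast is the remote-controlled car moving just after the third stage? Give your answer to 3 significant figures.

Phase 1 (accelerating): v₀ = 0 m/s, a = 3.3 m/s².
v = v₀ + at → t = (12 − 0) / 3.3 = 3.64 s
v² = v₀² + 2aΔx → Δx = (12² − 0²)/(2·3.3) = 21.8 m

Phase 2 (decelerating): v₀ = 12.0 m/s, a = -5.9 m/s².
v = v₀ + at → t = (2 − 12.0) / -5.9 = 1.69 s
v² = v₀² + 2aΔx → Δx = (2² − 12.0²)/(2·-5.9) = 11.9 m

Phase 3 (accelerating): v₀ = 2.00 m/s, a = 3.2 m/s².
v² = v₀² + 2aΔx = 2.00² + 2·3.2·59 = 382 → v = 19.5 m/s
t = (v − v₀)/a = (19.5 − 2.00)/3.2 = 5.48 s
Speed at end of phase 3 = 19.5 m/s

19.5 m/s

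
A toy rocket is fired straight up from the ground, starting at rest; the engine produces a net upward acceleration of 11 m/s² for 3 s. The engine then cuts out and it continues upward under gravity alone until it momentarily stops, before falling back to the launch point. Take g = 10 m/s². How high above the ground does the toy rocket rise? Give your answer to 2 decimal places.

Phase 1 (powered ascent): v₀ = 0 m/s, a = 11 m/s².
v = v₀ + at = 0 + (11)(3) = 33.0 m/s
Δx = v₀t + ½at² = 0·3 + 0.5·11·3² = 49.5 m

Phase 2 (coasting upward): v₀ = 33.0 m/s, a = -10 m/s².
v = v₀ + at → t = (0 − 33.0) / -10 = 3.30 s
v² = v₀² + 2aΔx → Δx = (0² − 33.0²)/(2·-10) = 54.5 m
Maximum height = 49.5 + 54.5 = 104 m

103.95 m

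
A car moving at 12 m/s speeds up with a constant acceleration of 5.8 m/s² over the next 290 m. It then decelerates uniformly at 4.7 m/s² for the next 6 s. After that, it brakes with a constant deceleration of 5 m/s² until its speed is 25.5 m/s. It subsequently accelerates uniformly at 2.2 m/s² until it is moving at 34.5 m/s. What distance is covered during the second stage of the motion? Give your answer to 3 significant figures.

271 m

Phase 1 (accelerating): v₀ = 12.0 m/s, a = 5.8 m/s².
v² = v₀² + 2aΔx = 12.0² + 2·5.8·290 = 3510 → v = 59.2 m/s
t = (v − v₀)/a = (59.2 − 12.0)/5.8 = 8.14 s

Phase 2 (decelerating): v₀ = 59.2 m/s, a = -4.7 m/s².
v = v₀ + at = 59.2 + (-4.7)(6) = 31.0 m/s
Δx = v₀t + ½at² = 59.2·6 + 0.5·-4.7·6² = 271 m
Distance in phase 2 = 271 m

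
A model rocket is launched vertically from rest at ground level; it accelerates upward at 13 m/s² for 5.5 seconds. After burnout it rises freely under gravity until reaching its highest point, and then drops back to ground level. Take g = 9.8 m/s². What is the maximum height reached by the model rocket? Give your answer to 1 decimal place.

Phase 1 (powered ascent): v₀ = 0 m/s, a = 13 m/s².
v = v₀ + at = 0 + (13)(5.5) = 71.5 m/s
Δx = v₀t + ½at² = 0·5.5 + 0.5·13·5.5² = 197 m

Phase 2 (coasting upward): v₀ = 71.5 m/s, a = -9.8 m/s².
v = v₀ + at → t = (0 − 71.5) / -9.8 = 7.30 s
v² = v₀² + 2aΔx → Δx = (0² − 71.5²)/(2·-9.8) = 261 m
Maximum height = 197 + 261 = 457 m

457.5 m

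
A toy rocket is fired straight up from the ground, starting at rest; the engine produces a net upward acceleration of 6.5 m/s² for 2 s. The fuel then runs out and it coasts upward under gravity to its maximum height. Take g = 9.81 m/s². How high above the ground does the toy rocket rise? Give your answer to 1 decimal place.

Phase 1 (powered ascent): v₀ = 0 m/s, a = 6.5 m/s².
v = v₀ + at = 0 + (6.5)(2) = 13.0 m/s
Δx = v₀t + ½at² = 0·2 + 0.5·6.5·2² = 13.0 m

Phase 2 (coasting upward): v₀ = 13.0 m/s, a = -9.81 m/s².
v = v₀ + at → t = (0 − 13.0) / -9.81 = 1.33 s
v² = v₀² + 2aΔx → Δx = (0² − 13.0²)/(2·-9.81) = 8.61 m
Maximum height = 13.0 + 8.61 = 21.6 m

21.6 m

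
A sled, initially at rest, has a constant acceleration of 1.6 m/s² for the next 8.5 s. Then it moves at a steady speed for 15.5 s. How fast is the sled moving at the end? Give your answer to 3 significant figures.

Phase 1 (accelerating): v₀ = 0 m/s, a = 1.6 m/s².
v = v₀ + at = 0 + (1.6)(8.5) = 13.6 m/s
Δx = v₀t + ½at² = 0·8.5 + 0.5·1.6·8.5² = 57.8 m

Phase 2 (constant speed): v₀ = 13.6 m/s, a = 0 m/s².
v = v₀ + at = 13.6 + (0)(15.5) = 13.6 m/s
Δx = v₀t + ½at² = 13.6·15.5 + 0.5·0·15.5² = 211 m
Final speed = 13.6 m/s

13.6 m/s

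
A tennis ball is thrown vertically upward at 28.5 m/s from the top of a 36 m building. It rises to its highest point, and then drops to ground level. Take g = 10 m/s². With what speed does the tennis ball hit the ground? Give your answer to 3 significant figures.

39.1 m/s

Phase 1 (rising): v₀ = 28.5 m/s, a = -10 m/s².
v = v₀ + at → t = (0 − 28.5) / -10 = 2.85 s
v² = v₀² + 2aΔx → Δx = (0² − 28.5²)/(2·-10) = 40.6 m

Phase 2 (falling): v₀ = 0 m/s, a = -10 m/s².
Falls 76.6 m from rest: t = √(2·76.6/10) = 3.91 s; v = g·t = 39.1 m/s.
Final speed = 39.1 m/s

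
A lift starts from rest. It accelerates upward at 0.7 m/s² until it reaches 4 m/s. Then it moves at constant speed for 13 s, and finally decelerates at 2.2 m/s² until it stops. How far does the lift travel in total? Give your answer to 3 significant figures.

Phase 1 (accelerating): v₀ = 0 m/s, a = 0.7 m/s².
v = v₀ + at → t = (4 − 0) / 0.7 = 5.71 s
v² = v₀² + 2aΔx → Δx = (4² − 0²)/(2·0.7) = 11.4 m

Phase 2 (constant speed): v₀ = 4.00 m/s, a = 0 m/s².
v = v₀ + at = 4.00 + (0)(13) = 4.00 m/s
Δx = v₀t + ½at² = 4.00·13 + 0.5·0·13² = 52.0 m

Phase 3 (decelerating): v₀ = 4.00 m/s, a = -2.2 m/s².
v = v₀ + at → t = (0 − 4.00) / -2.2 = 1.82 s
v² = v₀² + 2aΔx → Δx = (0² − 4.00²)/(2·-2.2) = 3.64 m
Total distance = 11.4 + 52.0 + 3.64 = 67.1 m

67.1 m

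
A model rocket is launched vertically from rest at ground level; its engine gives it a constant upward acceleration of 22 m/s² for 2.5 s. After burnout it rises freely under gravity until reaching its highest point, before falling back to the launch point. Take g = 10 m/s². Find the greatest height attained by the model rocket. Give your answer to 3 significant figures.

220 m

Phase 1 (powered ascent): v₀ = 0 m/s, a = 22 m/s².
v = v₀ + at = 0 + (22)(2.5) = 55.0 m/s
Δx = v₀t + ½at² = 0·2.5 + 0.5·22·2.5² = 68.8 m

Phase 2 (coasting upward): v₀ = 55.0 m/s, a = -10 m/s².
v = v₀ + at → t = (0 − 55.0) / -10 = 5.50 s
v² = v₀² + 2aΔx → Δx = (0² − 55.0²)/(2·-10) = 151 m
Maximum height = 68.8 + 151 = 220 m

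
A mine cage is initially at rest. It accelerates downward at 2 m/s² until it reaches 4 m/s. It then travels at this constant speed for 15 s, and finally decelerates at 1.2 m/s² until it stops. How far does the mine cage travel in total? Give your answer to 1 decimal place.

70.7 m

Phase 1 (accelerating): v₀ = 0 m/s, a = 2 m/s².
v = v₀ + at → t = (4 − 0) / 2 = 2.00 s
v² = v₀² + 2aΔx → Δx = (4² − 0²)/(2·2) = 4.00 m

Phase 2 (constant speed): v₀ = 4.00 m/s, a = 0 m/s².
v = v₀ + at = 4.00 + (0)(15) = 4.00 m/s
Δx = v₀t + ½at² = 4.00·15 + 0.5·0·15² = 60.0 m

Phase 3 (decelerating): v₀ = 4.00 m/s, a = -1.2 m/s².
v = v₀ + at → t = (0 − 4.00) / -1.2 = 3.33 s
v² = v₀² + 2aΔx → Δx = (0² − 4.00²)/(2·-1.2) = 6.67 m
Total distance = 4.00 + 60.0 + 6.67 = 70.7 m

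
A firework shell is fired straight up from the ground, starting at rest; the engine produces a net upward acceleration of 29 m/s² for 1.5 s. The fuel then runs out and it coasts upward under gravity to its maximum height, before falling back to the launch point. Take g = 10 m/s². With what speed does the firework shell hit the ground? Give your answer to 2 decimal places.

Phase 1 (powered ascent): v₀ = 0 m/s, a = 29 m/s².
v = v₀ + at = 0 + (29)(1.5) = 43.5 m/s
Δx = v₀t + ½at² = 0·1.5 + 0.5·29·1.5² = 32.6 m

Phase 2 (coasting upward): v₀ = 43.5 m/s, a = -10 m/s².
v = v₀ + at → t = (0 − 43.5) / -10 = 4.35 s
v² = v₀² + 2aΔx → Δx = (0² − 43.5²)/(2·-10) = 94.6 m

Phase 3 (free fall): v₀ = 0 m/s, a = -10 m/s².
Falls 127 m from rest: t = √(2·127/10) = 5.04 s; v = g·t = 50.4 m/s.
Impact speed = 50.4 m/s

50.45 m/s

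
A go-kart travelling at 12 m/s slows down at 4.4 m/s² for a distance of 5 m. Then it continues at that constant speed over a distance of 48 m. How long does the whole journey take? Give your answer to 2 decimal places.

5.25 s

Phase 1 (decelerating): v₀ = 12.0 m/s, a = -4.4 m/s².
v² = v₀² + 2aΔx = 12.0² + 2·-4.4·5 = 100 → v = 10.0 m/s
t = (v − v₀)/a = (10.0 − 12.0)/-4.4 = 0.455 s

Phase 2 (constant speed): v₀ = 10.0 m/s, a = 0 m/s².
Constant speed: t = d/v = 48/10.0 = 4.80 s
Total time = 0.455 + 4.80 = 5.25 s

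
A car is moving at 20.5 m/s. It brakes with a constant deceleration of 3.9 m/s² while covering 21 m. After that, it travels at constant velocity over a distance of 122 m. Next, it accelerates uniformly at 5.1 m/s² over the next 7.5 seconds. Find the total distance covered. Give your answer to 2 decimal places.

Phase 1 (decelerating): v₀ = 20.5 m/s, a = -3.9 m/s².
v² = v₀² + 2aΔx = 20.5² + 2·-3.9·21 = 256 → v = 16.0 m/s
t = (v − v₀)/a = (16.0 − 20.5)/-3.9 = 1.15 s

Phase 2 (constant speed): v₀ = 16.0 m/s, a = 0 m/s².
Constant speed: t = d/v = 122/16.0 = 7.62 s

Phase 3 (accelerating): v₀ = 16.0 m/s, a = 5.1 m/s².
v = v₀ + at = 16.0 + (5.1)(7.5) = 54.3 m/s
Δx = v₀t + ½at² = 16.0·7.5 + 0.5·5.1·7.5² = 264 m
Total distance = 21.0 + 122 + 264 = 407 m

406.54 m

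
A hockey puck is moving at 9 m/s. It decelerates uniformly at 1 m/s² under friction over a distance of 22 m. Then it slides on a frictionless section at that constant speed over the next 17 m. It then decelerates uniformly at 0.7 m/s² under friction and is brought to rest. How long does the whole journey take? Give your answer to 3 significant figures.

Phase 1 (decelerating): v₀ = 9.00 m/s, a = -1 m/s².
v² = v₀² + 2aΔx = 9.00² + 2·-1·22 = 37.0 → v = 6.08 m/s
t = (v − v₀)/a = (6.08 − 9.00)/-1 = 2.92 s

Phase 2 (constant speed): v₀ = 6.08 m/s, a = 0 m/s².
Constant speed: t = d/v = 17/6.08 = 2.79 s

Phase 3 (decelerating): v₀ = 6.08 m/s, a = -0.7 m/s².
v = v₀ + at → t = (0 − 6.08) / -0.7 = 8.69 s
v² = v₀² + 2aΔx → Δx = (0² − 6.08²)/(2·-0.7) = 26.4 m
Total time = 2.92 + 2.79 + 8.69 = 14.4 s

14.4 s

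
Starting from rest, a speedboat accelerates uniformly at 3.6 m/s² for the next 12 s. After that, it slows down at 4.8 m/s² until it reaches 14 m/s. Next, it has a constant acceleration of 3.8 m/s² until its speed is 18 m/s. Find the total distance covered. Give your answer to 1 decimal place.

450.0 m

Phase 1 (accelerating): v₀ = 0 m/s, a = 3.6 m/s².
v = v₀ + at = 0 + (3.6)(12) = 43.2 m/s
Δx = v₀t + ½at² = 0·12 + 0.5·3.6·12² = 259 m

Phase 2 (decelerating): v₀ = 43.2 m/s, a = -4.8 m/s².
v = v₀ + at → t = (14 − 43.2) / -4.8 = 6.08 s
v² = v₀² + 2aΔx → Δx = (14² − 43.2²)/(2·-4.8) = 174 m

Phase 3 (accelerating): v₀ = 14.0 m/s, a = 3.8 m/s².
v = v₀ + at → t = (18 − 14.0) / 3.8 = 1.05 s
v² = v₀² + 2aΔx → Δx = (18² − 14.0²)/(2·3.8) = 16.8 m
Total distance = 259 + 174 + 16.8 = 450 m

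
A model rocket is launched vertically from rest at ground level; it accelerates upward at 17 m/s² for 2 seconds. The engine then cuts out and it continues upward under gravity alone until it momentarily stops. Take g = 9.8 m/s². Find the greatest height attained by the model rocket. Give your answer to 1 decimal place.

93.0 m

Phase 1 (powered ascent): v₀ = 0 m/s, a = 17 m/s².
v = v₀ + at = 0 + (17)(2) = 34.0 m/s
Δx = v₀t + ½at² = 0·2 + 0.5·17·2² = 34.0 m

Phase 2 (coasting upward): v₀ = 34.0 m/s, a = -9.8 m/s².
v = v₀ + at → t = (0 − 34.0) / -9.8 = 3.47 s
v² = v₀² + 2aΔx → Δx = (0² − 34.0²)/(2·-9.8) = 59.0 m
Maximum height = 34.0 + 59.0 = 93.0 m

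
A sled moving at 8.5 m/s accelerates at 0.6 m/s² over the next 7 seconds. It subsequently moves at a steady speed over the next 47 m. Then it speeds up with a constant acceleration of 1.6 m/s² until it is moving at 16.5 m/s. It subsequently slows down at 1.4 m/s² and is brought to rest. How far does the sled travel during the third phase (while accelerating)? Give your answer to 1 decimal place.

Phase 1 (accelerating): v₀ = 8.50 m/s, a = 0.6 m/s².
v = v₀ + at = 8.50 + (0.6)(7) = 12.7 m/s
Δx = v₀t + ½at² = 8.50·7 + 0.5·0.6·7² = 74.2 m

Phase 2 (constant speed): v₀ = 12.7 m/s, a = 0 m/s².
Constant speed: t = d/v = 47/12.7 = 3.70 s

Phase 3 (accelerating): v₀ = 12.7 m/s, a = 1.6 m/s².
v = v₀ + at → t = (16.5 − 12.7) / 1.6 = 2.38 s
v² = v₀² + 2aΔx → Δx = (16.5² − 12.7²)/(2·1.6) = 34.7 m
Distance in phase 3 = 34.7 m

34.7 m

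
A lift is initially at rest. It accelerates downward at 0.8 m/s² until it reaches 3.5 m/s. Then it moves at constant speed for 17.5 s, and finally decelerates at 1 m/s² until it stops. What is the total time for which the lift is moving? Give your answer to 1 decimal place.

25.4 s

Phase 1 (accelerating): v₀ = 0 m/s, a = 0.8 m/s².
v = v₀ + at → t = (3.5 − 0) / 0.8 = 4.38 s
v² = v₀² + 2aΔx → Δx = (3.5² − 0²)/(2·0.8) = 7.66 m

Phase 2 (constant speed): v₀ = 3.50 m/s, a = 0 m/s².
v = v₀ + at = 3.50 + (0)(17.5) = 3.50 m/s
Δx = v₀t + ½at² = 3.50·17.5 + 0.5·0·17.5² = 61.2 m

Phase 3 (decelerating): v₀ = 3.50 m/s, a = -1 m/s².
v = v₀ + at → t = (0 − 3.50) / -1 = 3.50 s
v² = v₀² + 2aΔx → Δx = (0² − 3.50²)/(2·-1) = 6.12 m
Total time = 4.38 + 17.5 + 3.50 = 25.4 s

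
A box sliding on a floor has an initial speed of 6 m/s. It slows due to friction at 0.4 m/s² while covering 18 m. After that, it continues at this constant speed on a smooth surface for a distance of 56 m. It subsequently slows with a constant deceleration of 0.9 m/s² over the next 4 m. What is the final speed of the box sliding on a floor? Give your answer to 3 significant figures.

3.79 m/s

Phase 1 (decelerating): v₀ = 6.00 m/s, a = -0.4 m/s².
v² = v₀² + 2aΔx = 6.00² + 2·-0.4·18 = 21.6 → v = 4.65 m/s
t = (v − v₀)/a = (4.65 − 6.00)/-0.4 = 3.38 s

Phase 2 (constant speed): v₀ = 4.65 m/s, a = 0 m/s².
Constant speed: t = d/v = 56/4.65 = 12.0 s

Phase 3 (decelerating): v₀ = 4.65 m/s, a = -0.9 m/s².
v² = v₀² + 2aΔx = 4.65² + 2·-0.9·4 = 14.4 → v = 3.79 m/s
t = (v − v₀)/a = (3.79 − 4.65)/-0.9 = 0.948 s
Final speed = 3.79 m/s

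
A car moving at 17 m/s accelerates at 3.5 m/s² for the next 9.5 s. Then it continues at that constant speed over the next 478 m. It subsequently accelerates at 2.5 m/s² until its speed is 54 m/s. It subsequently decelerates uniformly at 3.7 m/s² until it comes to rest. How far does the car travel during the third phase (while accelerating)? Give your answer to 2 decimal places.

Phase 1 (accelerating): v₀ = 17.0 m/s, a = 3.5 m/s².
v = v₀ + at = 17.0 + (3.5)(9.5) = 50.2 m/s
Δx = v₀t + ½at² = 17.0·9.5 + 0.5·3.5·9.5² = 319 m

Phase 2 (constant speed): v₀ = 50.2 m/s, a = 0 m/s².
Constant speed: t = d/v = 478/50.2 = 9.51 s

Phase 3 (accelerating): v₀ = 50.2 m/s, a = 2.5 m/s².
v = v₀ + at → t = (54 − 50.2) / 2.5 = 1.50 s
v² = v₀² + 2aΔx → Δx = (54² − 50.2²)/(2·2.5) = 78.2 m
Distance in phase 3 = 78.2 m

78.19 m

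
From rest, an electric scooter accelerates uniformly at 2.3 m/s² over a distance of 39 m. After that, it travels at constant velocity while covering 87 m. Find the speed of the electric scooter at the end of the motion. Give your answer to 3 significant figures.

Phase 1 (accelerating): v₀ = 0 m/s, a = 2.3 m/s².
v² = v₀² + 2aΔx = 0² + 2·2.3·39 = 179 → v = 13.4 m/s
t = (v − v₀)/a = (13.4 − 0)/2.3 = 5.82 s

Phase 2 (constant speed): v₀ = 13.4 m/s, a = 0 m/s².
Constant speed: t = d/v = 87/13.4 = 6.50 s
Final speed = 13.4 m/s

13.4 m/s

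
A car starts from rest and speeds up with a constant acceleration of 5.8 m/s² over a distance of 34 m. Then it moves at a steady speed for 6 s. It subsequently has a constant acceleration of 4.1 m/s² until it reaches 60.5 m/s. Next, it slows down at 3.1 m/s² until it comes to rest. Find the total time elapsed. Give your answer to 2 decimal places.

38.85 s

Phase 1 (accelerating): v₀ = 0 m/s, a = 5.8 m/s².
v² = v₀² + 2aΔx = 0² + 2·5.8·34 = 394 → v = 19.9 m/s
t = (v − v₀)/a = (19.9 − 0)/5.8 = 3.42 s

Phase 2 (constant speed): v₀ = 19.9 m/s, a = 0 m/s².
v = v₀ + at = 19.9 + (0)(6) = 19.9 m/s
Δx = v₀t + ½at² = 19.9·6 + 0.5·0·6² = 119 m

Phase 3 (accelerating): v₀ = 19.9 m/s, a = 4.1 m/s².
v = v₀ + at → t = (60.5 − 19.9) / 4.1 = 9.91 s
v² = v₀² + 2aΔx → Δx = (60.5² − 19.9²)/(2·4.1) = 398 m

Phase 4 (decelerating): v₀ = 60.5 m/s, a = -3.1 m/s².
v = v₀ + at → t = (0 − 60.5) / -3.1 = 19.5 s
v² = v₀² + 2aΔx → Δx = (0² − 60.5²)/(2·-3.1) = 590 m
Total time = 3.42 + 6.00 + 9.91 + 19.5 = 38.9 s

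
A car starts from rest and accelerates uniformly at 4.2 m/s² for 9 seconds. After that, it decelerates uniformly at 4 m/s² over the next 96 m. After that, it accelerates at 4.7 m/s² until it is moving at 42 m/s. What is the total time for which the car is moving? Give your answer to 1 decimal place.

15.5 s

Phase 1 (accelerating): v₀ = 0 m/s, a = 4.2 m/s².
v = v₀ + at = 0 + (4.2)(9) = 37.8 m/s
Δx = v₀t + ½at² = 0·9 + 0.5·4.2·9² = 170 m

Phase 2 (decelerating): v₀ = 37.8 m/s, a = -4 m/s².
v² = v₀² + 2aΔx = 37.8² + 2·-4·96 = 661 → v = 25.7 m/s
t = (v − v₀)/a = (25.7 − 37.8)/-4 = 3.02 s

Phase 3 (accelerating): v₀ = 25.7 m/s, a = 4.7 m/s².
v = v₀ + at → t = (42 − 25.7) / 4.7 = 3.47 s
v² = v₀² + 2aΔx → Δx = (42² − 25.7²)/(2·4.7) = 117 m
Total time = 9.00 + 3.02 + 3.47 = 15.5 s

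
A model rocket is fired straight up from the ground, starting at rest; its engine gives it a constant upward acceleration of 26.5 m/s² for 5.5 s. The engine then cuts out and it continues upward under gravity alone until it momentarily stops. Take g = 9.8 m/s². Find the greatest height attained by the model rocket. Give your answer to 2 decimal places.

1484.64 m

Phase 1 (powered ascent): v₀ = 0 m/s, a = 26.5 m/s².
v = v₀ + at = 0 + (26.5)(5.5) = 146 m/s
Δx = v₀t + ½at² = 0·5.5 + 0.5·26.5·5.5² = 401 m

Phase 2 (coasting upward): v₀ = 146 m/s, a = -9.8 m/s².
v = v₀ + at → t = (0 − 146) / -9.8 = 14.9 s
v² = v₀² + 2aΔx → Δx = (0² − 146²)/(2·-9.8) = 1080 m
Maximum height = 401 + 1080 = 1480 m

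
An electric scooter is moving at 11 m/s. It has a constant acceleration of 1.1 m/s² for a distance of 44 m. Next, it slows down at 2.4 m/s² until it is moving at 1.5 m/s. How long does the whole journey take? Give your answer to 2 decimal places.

Phase 1 (accelerating): v₀ = 11.0 m/s, a = 1.1 m/s².
v² = v₀² + 2aΔx = 11.0² + 2·1.1·44 = 218 → v = 14.8 m/s
t = (v − v₀)/a = (14.8 − 11.0)/1.1 = 3.42 s

Phase 2 (decelerating): v₀ = 14.8 m/s, a = -2.4 m/s².
v = v₀ + at → t = (1.5 − 14.8) / -2.4 = 5.52 s
v² = v₀² + 2aΔx → Δx = (1.5² − 14.8²)/(2·-2.4) = 44.9 m
Total time = 3.42 + 5.52 = 8.94 s

8.94 s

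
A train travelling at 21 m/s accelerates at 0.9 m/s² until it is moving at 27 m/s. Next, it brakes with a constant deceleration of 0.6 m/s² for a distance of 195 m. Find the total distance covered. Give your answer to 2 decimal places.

355.00 m

Phase 1 (accelerating): v₀ = 21.0 m/s, a = 0.9 m/s².
v = v₀ + at → t = (27 − 21.0) / 0.9 = 6.67 s
v² = v₀² + 2aΔx → Δx = (27² − 21.0²)/(2·0.9) = 160 m

Phase 2 (decelerating): v₀ = 27.0 m/s, a = -0.6 m/s².
v² = v₀² + 2aΔx = 27.0² + 2·-0.6·195 = 495 → v = 22.2 m/s
t = (v − v₀)/a = (22.2 − 27.0)/-0.6 = 7.92 s
Total distance = 160 + 195 = 355 m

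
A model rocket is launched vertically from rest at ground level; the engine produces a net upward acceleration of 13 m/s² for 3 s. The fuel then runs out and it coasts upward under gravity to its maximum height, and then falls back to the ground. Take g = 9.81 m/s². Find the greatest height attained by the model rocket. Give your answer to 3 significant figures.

Phase 1 (powered ascent): v₀ = 0 m/s, a = 13 m/s².
v = v₀ + at = 0 + (13)(3) = 39.0 m/s
Δx = v₀t + ½at² = 0·3 + 0.5·13·3² = 58.5 m

Phase 2 (coasting upward): v₀ = 39.0 m/s, a = -9.81 m/s².
v = v₀ + at → t = (0 − 39.0) / -9.81 = 3.98 s
v² = v₀² + 2aΔx → Δx = (0² − 39.0²)/(2·-9.81) = 77.5 m
Maximum height = 58.5 + 77.5 = 136 m

136 m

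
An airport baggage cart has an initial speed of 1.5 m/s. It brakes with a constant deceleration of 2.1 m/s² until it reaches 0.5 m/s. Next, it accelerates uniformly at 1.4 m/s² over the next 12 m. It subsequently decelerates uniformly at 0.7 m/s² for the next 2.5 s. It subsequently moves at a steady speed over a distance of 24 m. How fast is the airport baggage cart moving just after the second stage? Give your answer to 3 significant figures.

5.82 m/s

Phase 1 (decelerating): v₀ = 1.50 m/s, a = -2.1 m/s².
v = v₀ + at → t = (0.5 − 1.50) / -2.1 = 0.476 s
v² = v₀² + 2aΔx → Δx = (0.5² − 1.50²)/(2·-2.1) = 0.476 m

Phase 2 (accelerating): v₀ = 0.500 m/s, a = 1.4 m/s².
v² = v₀² + 2aΔx = 0.500² + 2·1.4·12 = 33.8 → v = 5.82 m/s
t = (v − v₀)/a = (5.82 − 0.500)/1.4 = 3.80 s
Speed at end of phase 2 = 5.82 m/s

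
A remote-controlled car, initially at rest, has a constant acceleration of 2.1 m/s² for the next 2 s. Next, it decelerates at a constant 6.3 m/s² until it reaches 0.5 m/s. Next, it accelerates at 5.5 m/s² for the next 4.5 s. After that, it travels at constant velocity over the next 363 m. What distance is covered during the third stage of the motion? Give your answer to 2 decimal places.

57.94 m

Phase 1 (accelerating): v₀ = 0 m/s, a = 2.1 m/s².
v = v₀ + at = 0 + (2.1)(2) = 4.20 m/s
Δx = v₀t + ½at² = 0·2 + 0.5·2.1·2² = 4.20 m

Phase 2 (decelerating): v₀ = 4.20 m/s, a = -6.3 m/s².
v = v₀ + at → t = (0.5 − 4.20) / -6.3 = 0.587 s
v² = v₀² + 2aΔx → Δx = (0.5² − 4.20²)/(2·-6.3) = 1.38 m

Phase 3 (accelerating): v₀ = 0.500 m/s, a = 5.5 m/s².
v = v₀ + at = 0.500 + (5.5)(4.5) = 25.2 m/s
Δx = v₀t + ½at² = 0.500·4.5 + 0.5·5.5·4.5² = 57.9 m
Distance in phase 3 = 57.9 m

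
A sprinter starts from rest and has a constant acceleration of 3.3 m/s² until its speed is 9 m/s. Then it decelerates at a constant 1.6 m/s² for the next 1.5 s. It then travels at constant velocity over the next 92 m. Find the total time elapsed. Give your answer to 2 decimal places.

18.17 s

Phase 1 (accelerating): v₀ = 0 m/s, a = 3.3 m/s².
v = v₀ + at → t = (9 − 0) / 3.3 = 2.73 s
v² = v₀² + 2aΔx → Δx = (9² − 0²)/(2·3.3) = 12.3 m

Phase 2 (decelerating): v₀ = 9.00 m/s, a = -1.6 m/s².
v = v₀ + at = 9.00 + (-1.6)(1.5) = 6.60 m/s
Δx = v₀t + ½at² = 9.00·1.5 + 0.5·-1.6·1.5² = 11.7 m

Phase 3 (constant speed): v₀ = 6.60 m/s, a = 0 m/s².
Constant speed: t = d/v = 92/6.60 = 13.9 s
Total time = 2.73 + 1.50 + 13.9 = 18.2 s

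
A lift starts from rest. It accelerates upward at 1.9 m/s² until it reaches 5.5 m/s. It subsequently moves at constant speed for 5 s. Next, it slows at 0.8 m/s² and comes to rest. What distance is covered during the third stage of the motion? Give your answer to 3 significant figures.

18.9 m

Phase 1 (accelerating): v₀ = 0 m/s, a = 1.9 m/s².
v = v₀ + at → t = (5.5 − 0) / 1.9 = 2.89 s
v² = v₀² + 2aΔx → Δx = (5.5² − 0²)/(2·1.9) = 7.96 m

Phase 2 (constant speed): v₀ = 5.50 m/s, a = 0 m/s².
v = v₀ + at = 5.50 + (0)(5) = 5.50 m/s
Δx = v₀t + ½at² = 5.50·5 + 0.5·0·5² = 27.5 m

Phase 3 (decelerating): v₀ = 5.50 m/s, a = -0.8 m/s².
v = v₀ + at → t = (0 − 5.50) / -0.8 = 6.88 s
v² = v₀² + 2aΔx → Δx = (0² − 5.50²)/(2·-0.8) = 18.9 m
Distance in phase 3 = 18.9 m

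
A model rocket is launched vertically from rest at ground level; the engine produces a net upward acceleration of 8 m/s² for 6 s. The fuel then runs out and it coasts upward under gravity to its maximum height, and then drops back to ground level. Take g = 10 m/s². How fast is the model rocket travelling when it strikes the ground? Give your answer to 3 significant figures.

72.0 m/s

Phase 1 (powered ascent): v₀ = 0 m/s, a = 8 m/s².
v = v₀ + at = 0 + (8)(6) = 48.0 m/s
Δx = v₀t + ½at² = 0·6 + 0.5·8·6² = 144 m

Phase 2 (coasting upward): v₀ = 48.0 m/s, a = -10 m/s².
v = v₀ + at → t = (0 − 48.0) / -10 = 4.80 s
v² = v₀² + 2aΔx → Δx = (0² − 48.0²)/(2·-10) = 115 m

Phase 3 (free fall): v₀ = 0 m/s, a = -10 m/s².
Falls 259 m from rest: t = √(2·259/10) = 7.20 s; v = g·t = 72.0 m/s.
Impact speed = 72.0 m/s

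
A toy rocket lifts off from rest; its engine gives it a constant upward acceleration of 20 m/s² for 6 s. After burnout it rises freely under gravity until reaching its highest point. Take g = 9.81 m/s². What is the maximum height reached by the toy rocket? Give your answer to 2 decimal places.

Phase 1 (powered ascent): v₀ = 0 m/s, a = 20 m/s².
v = v₀ + at = 0 + (20)(6) = 120 m/s
Δx = v₀t + ½at² = 0·6 + 0.5·20·6² = 360 m

Phase 2 (coasting upward): v₀ = 120 m/s, a = -9.81 m/s².
v = v₀ + at → t = (0 − 120) / -9.81 = 12.2 s
v² = v₀² + 2aΔx → Δx = (0² − 120²)/(2·-9.81) = 734 m
Maximum height = 360 + 734 = 1090 m

1093.94 m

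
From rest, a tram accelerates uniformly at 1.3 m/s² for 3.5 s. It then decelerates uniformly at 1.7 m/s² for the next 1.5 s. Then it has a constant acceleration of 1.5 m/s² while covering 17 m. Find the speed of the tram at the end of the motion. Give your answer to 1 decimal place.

Phase 1 (accelerating): v₀ = 0 m/s, a = 1.3 m/s².
v = v₀ + at = 0 + (1.3)(3.5) = 4.55 m/s
Δx = v₀t + ½at² = 0·3.5 + 0.5·1.3·3.5² = 7.96 m

Phase 2 (decelerating): v₀ = 4.55 m/s, a = -1.7 m/s².
v = v₀ + at = 4.55 + (-1.7)(1.5) = 2.00 m/s
Δx = v₀t + ½at² = 4.55·1.5 + 0.5·-1.7·1.5² = 4.91 m

Phase 3 (accelerating): v₀ = 2.00 m/s, a = 1.5 m/s².
v² = v₀² + 2aΔx = 2.00² + 2·1.5·17 = 55.0 → v = 7.42 m/s
t = (v − v₀)/a = (7.42 − 2.00)/1.5 = 3.61 s
Final speed = 7.42 m/s

7.4 m/s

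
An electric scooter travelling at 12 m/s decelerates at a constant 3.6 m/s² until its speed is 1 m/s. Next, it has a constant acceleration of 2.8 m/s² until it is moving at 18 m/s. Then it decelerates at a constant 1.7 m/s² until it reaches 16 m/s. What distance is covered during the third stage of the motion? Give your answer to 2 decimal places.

20.00 m

Phase 1 (decelerating): v₀ = 12.0 m/s, a = -3.6 m/s².
v = v₀ + at → t = (1 − 12.0) / -3.6 = 3.06 s
v² = v₀² + 2aΔx → Δx = (1² − 12.0²)/(2·-3.6) = 19.9 m

Phase 2 (accelerating): v₀ = 1.00 m/s, a = 2.8 m/s².
v = v₀ + at → t = (18 − 1.00) / 2.8 = 6.07 s
v² = v₀² + 2aΔx → Δx = (18² − 1.00²)/(2·2.8) = 57.7 m

Phase 3 (decelerating): v₀ = 18.0 m/s, a = -1.7 m/s².
v = v₀ + at → t = (16 − 18.0) / -1.7 = 1.18 s
v² = v₀² + 2aΔx → Δx = (16² − 18.0²)/(2·-1.7) = 20.0 m
Distance in phase 3 = 20.0 m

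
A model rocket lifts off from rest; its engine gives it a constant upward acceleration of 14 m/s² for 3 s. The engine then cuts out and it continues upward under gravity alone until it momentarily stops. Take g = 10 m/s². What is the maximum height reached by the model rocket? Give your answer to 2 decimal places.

Phase 1 (powered ascent): v₀ = 0 m/s, a = 14 m/s².
v = v₀ + at = 0 + (14)(3) = 42.0 m/s
Δx = v₀t + ½at² = 0·3 + 0.5·14·3² = 63.0 m

Phase 2 (coasting upward): v₀ = 42.0 m/s, a = -10 m/s².
v = v₀ + at → t = (0 − 42.0) / -10 = 4.20 s
v² = v₀² + 2aΔx → Δx = (0² − 42.0²)/(2·-10) = 88.2 m
Maximum height = 63.0 + 88.2 = 151 m

151.20 m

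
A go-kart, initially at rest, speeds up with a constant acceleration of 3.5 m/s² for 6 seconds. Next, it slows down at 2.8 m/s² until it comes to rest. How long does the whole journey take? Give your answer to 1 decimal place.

13.5 s

Phase 1 (accelerating): v₀ = 0 m/s, a = 3.5 m/s².
v = v₀ + at = 0 + (3.5)(6) = 21.0 m/s
Δx = v₀t + ½at² = 0·6 + 0.5·3.5·6² = 63.0 m

Phase 2 (decelerating): v₀ = 21.0 m/s, a = -2.8 m/s².
v = v₀ + at → t = (0 − 21.0) / -2.8 = 7.50 s
v² = v₀² + 2aΔx → Δx = (0² − 21.0²)/(2·-2.8) = 78.8 m
Total time = 6.00 + 7.50 = 13.5 s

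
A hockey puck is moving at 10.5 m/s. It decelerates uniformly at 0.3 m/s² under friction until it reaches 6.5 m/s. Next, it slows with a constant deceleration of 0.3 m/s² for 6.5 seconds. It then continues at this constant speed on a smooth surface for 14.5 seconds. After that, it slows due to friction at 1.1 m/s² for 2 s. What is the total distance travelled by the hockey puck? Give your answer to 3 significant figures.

222 m

Phase 1 (decelerating): v₀ = 10.5 m/s, a = -0.3 m/s².
v = v₀ + at → t = (6.5 − 10.5) / -0.3 = 13.3 s
v² = v₀² + 2aΔx → Δx = (6.5² − 10.5²)/(2·-0.3) = 113 m

Phase 2 (decelerating): v₀ = 6.50 m/s, a = -0.3 m/s².
v = v₀ + at = 6.50 + (-0.3)(6.5) = 4.55 m/s
Δx = v₀t + ½at² = 6.50·6.5 + 0.5·-0.3·6.5² = 35.9 m

Phase 3 (constant speed): v₀ = 4.55 m/s, a = 0 m/s².
v = v₀ + at = 4.55 + (0)(14.5) = 4.55 m/s
Δx = v₀t + ½at² = 4.55·14.5 + 0.5·0·14.5² = 66.0 m

Phase 4 (decelerating): v₀ = 4.55 m/s, a = -1.1 m/s².
v = v₀ + at = 4.55 + (-1.1)(2) = 2.35 m/s
Δx = v₀t + ½at² = 4.55·2 + 0.5·-1.1·2² = 6.90 m
Total distance = 113 + 35.9 + 66.0 + 6.90 = 222 m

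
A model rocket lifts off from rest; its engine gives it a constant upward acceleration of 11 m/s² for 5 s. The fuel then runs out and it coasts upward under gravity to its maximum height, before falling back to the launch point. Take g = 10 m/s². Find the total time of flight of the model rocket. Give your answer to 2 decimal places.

Phase 1 (powered ascent): v₀ = 0 m/s, a = 11 m/s².
v = v₀ + at = 0 + (11)(5) = 55.0 m/s
Δx = v₀t + ½at² = 0·5 + 0.5·11·5² = 138 m

Phase 2 (coasting upward): v₀ = 55.0 m/s, a = -10 m/s².
v = v₀ + at → t = (0 − 55.0) / -10 = 5.50 s
v² = v₀² + 2aΔx → Δx = (0² − 55.0²)/(2·-10) = 151 m

Phase 3 (free fall): v₀ = 0 m/s, a = -10 m/s².
Falls 289 m from rest: t = √(2·289/10) = 7.60 s; v = g·t = 76.0 m/s.
Total time = 5.00 + 5.50 + 7.60 = 18.1 s

18.10 s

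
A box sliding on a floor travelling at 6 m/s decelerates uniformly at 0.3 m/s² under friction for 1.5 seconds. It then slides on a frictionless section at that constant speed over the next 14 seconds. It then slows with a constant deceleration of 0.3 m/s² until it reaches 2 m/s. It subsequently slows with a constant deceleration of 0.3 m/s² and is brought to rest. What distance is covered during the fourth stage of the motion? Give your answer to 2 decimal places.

6.67 m

Phase 1 (decelerating): v₀ = 6.00 m/s, a = -0.3 m/s².
v = v₀ + at = 6.00 + (-0.3)(1.5) = 5.55 m/s
Δx = v₀t + ½at² = 6.00·1.5 + 0.5·-0.3·1.5² = 8.66 m

Phase 2 (constant speed): v₀ = 5.55 m/s, a = 0 m/s².
v = v₀ + at = 5.55 + (0)(14) = 5.55 m/s
Δx = v₀t + ½at² = 5.55·14 + 0.5·0·14² = 77.7 m

Phase 3 (decelerating): v₀ = 5.55 m/s, a = -0.3 m/s².
v = v₀ + at → t = (2 − 5.55) / -0.3 = 11.8 s
v² = v₀² + 2aΔx → Δx = (2² − 5.55²)/(2·-0.3) = 44.7 m

Phase 4 (decelerating): v₀ = 2.00 m/s, a = -0.3 m/s².
v = v₀ + at → t = (0 − 2.00) / -0.3 = 6.67 s
v² = v₀² + 2aΔx → Δx = (0² − 2.00²)/(2·-0.3) = 6.67 m
Distance in phase 4 = 6.67 m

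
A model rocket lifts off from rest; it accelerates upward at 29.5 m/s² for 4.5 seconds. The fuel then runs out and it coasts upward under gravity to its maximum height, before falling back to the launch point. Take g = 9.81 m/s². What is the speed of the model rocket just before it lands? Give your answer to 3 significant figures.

153 m/s

Phase 1 (powered ascent): v₀ = 0 m/s, a = 29.5 m/s².
v = v₀ + at = 0 + (29.5)(4.5) = 133 m/s
Δx = v₀t + ½at² = 0·4.5 + 0.5·29.5·4.5² = 299 m

Phase 2 (coasting upward): v₀ = 133 m/s, a = -9.81 m/s².
v = v₀ + at → t = (0 − 133) / -9.81 = 13.5 s
v² = v₀² + 2aΔx → Δx = (0² − 133²)/(2·-9.81) = 898 m

Phase 3 (free fall): v₀ = 0 m/s, a = -9.81 m/s².
Falls 1200 m from rest: t = √(2·1200/9.81) = 15.6 s; v = g·t = 153 m/s.
Impact speed = 153 m/s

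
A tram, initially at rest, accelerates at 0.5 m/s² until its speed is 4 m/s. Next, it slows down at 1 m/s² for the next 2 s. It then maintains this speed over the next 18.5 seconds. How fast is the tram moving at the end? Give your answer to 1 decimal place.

2.0 m/s

Phase 1 (accelerating): v₀ = 0 m/s, a = 0.5 m/s².
v = v₀ + at → t = (4 − 0) / 0.5 = 8.00 s
v² = v₀² + 2aΔx → Δx = (4² − 0²)/(2·0.5) = 16.0 m

Phase 2 (decelerating): v₀ = 4.00 m/s, a = -1 m/s².
v = v₀ + at = 4.00 + (-1)(2) = 2.00 m/s
Δx = v₀t + ½at² = 4.00·2 + 0.5·-1·2² = 6.00 m

Phase 3 (constant speed): v₀ = 2.00 m/s, a = 0 m/s².
v = v₀ + at = 2.00 + (0)(18.5) = 2.00 m/s
Δx = v₀t + ½at² = 2.00·18.5 + 0.5·0·18.5² = 37.0 m
Final speed = 2.00 m/s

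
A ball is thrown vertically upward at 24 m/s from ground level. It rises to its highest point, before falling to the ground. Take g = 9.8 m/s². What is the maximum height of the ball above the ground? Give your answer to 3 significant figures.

29.4 m

Phase 1 (rising): v₀ = 24.0 m/s, a = -9.8 m/s².
v = v₀ + at → t = (0 − 24.0) / -9.8 = 2.45 s
v² = v₀² + 2aΔx → Δx = (0² − 24.0²)/(2·-9.8) = 29.4 m
Maximum height = 29.4 m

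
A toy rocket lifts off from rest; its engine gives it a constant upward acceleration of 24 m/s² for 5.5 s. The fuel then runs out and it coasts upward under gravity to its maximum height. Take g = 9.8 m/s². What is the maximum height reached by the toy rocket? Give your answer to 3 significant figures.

1250 m

Phase 1 (powered ascent): v₀ = 0 m/s, a = 24 m/s².
v = v₀ + at = 0 + (24)(5.5) = 132 m/s
Δx = v₀t + ½at² = 0·5.5 + 0.5·24·5.5² = 363 m

Phase 2 (coasting upward): v₀ = 132 m/s, a = -9.8 m/s².
v = v₀ + at → t = (0 − 132) / -9.8 = 13.5 s
v² = v₀² + 2aΔx → Δx = (0² − 132²)/(2·-9.8) = 889 m
Maximum height = 363 + 889 = 1250 m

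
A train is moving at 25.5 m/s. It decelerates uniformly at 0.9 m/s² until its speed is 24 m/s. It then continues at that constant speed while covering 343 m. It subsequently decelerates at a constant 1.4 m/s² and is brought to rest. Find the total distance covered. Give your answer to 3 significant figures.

Phase 1 (decelerating): v₀ = 25.5 m/s, a = -0.9 m/s².
v = v₀ + at → t = (24 − 25.5) / -0.9 = 1.67 s
v² = v₀² + 2aΔx → Δx = (24² − 25.5²)/(2·-0.9) = 41.2 m

Phase 2 (constant speed): v₀ = 24.0 m/s, a = 0 m/s².
Constant speed: t = d/v = 343/24.0 = 14.3 s

Phase 3 (decelerating): v₀ = 24.0 m/s, a = -1.4 m/s².
v = v₀ + at → t = (0 − 24.0) / -1.4 = 17.1 s
v² = v₀² + 2aΔx → Δx = (0² − 24.0²)/(2·-1.4) = 206 m
Total distance = 41.2 + 343 + 206 = 590 m

590 m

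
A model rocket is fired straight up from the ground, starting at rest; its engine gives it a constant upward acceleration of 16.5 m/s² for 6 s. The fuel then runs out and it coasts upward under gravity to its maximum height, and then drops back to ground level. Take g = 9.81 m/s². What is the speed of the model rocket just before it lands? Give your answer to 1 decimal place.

125.0 m/s

Phase 1 (powered ascent): v₀ = 0 m/s, a = 16.5 m/s².
v = v₀ + at = 0 + (16.5)(6) = 99.0 m/s
Δx = v₀t + ½at² = 0·6 + 0.5·16.5·6² = 297 m

Phase 2 (coasting upward): v₀ = 99.0 m/s, a = -9.81 m/s².
v = v₀ + at → t = (0 − 99.0) / -9.81 = 10.1 s
v² = v₀² + 2aΔx → Δx = (0² − 99.0²)/(2·-9.81) = 500 m

Phase 3 (free fall): v₀ = 0 m/s, a = -9.81 m/s².
Falls 797 m from rest: t = √(2·797/9.81) = 12.7 s; v = g·t = 125 m/s.
Impact speed = 125 m/s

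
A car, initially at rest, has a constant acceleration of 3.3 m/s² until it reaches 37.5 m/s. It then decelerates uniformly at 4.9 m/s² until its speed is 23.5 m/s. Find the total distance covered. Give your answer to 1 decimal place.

300.2 m

Phase 1 (accelerating): v₀ = 0 m/s, a = 3.3 m/s².
v = v₀ + at → t = (37.5 − 0) / 3.3 = 11.4 s
v² = v₀² + 2aΔx → Δx = (37.5² − 0²)/(2·3.3) = 213 m

Phase 2 (decelerating): v₀ = 37.5 m/s, a = -4.9 m/s².
v = v₀ + at → t = (23.5 − 37.5) / -4.9 = 2.86 s
v² = v₀² + 2aΔx → Δx = (23.5² − 37.5²)/(2·-4.9) = 87.1 m
Total distance = 213 + 87.1 = 300 m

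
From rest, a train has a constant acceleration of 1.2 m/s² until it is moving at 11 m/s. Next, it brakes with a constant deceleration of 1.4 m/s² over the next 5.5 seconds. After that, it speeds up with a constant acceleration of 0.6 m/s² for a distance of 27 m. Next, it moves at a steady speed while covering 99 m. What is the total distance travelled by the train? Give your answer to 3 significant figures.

Phase 1 (accelerating): v₀ = 0 m/s, a = 1.2 m/s².
v = v₀ + at → t = (11 − 0) / 1.2 = 9.17 s
v² = v₀² + 2aΔx → Δx = (11² − 0²)/(2·1.2) = 50.4 m

Phase 2 (decelerating): v₀ = 11.0 m/s, a = -1.4 m/s².
v = v₀ + at = 11.0 + (-1.4)(5.5) = 3.30 m/s
Δx = v₀t + ½at² = 11.0·5.5 + 0.5·-1.4·5.5² = 39.3 m

Phase 3 (accelerating): v₀ = 3.30 m/s, a = 0.6 m/s².
v² = v₀² + 2aΔx = 3.30² + 2·0.6·27 = 43.3 → v = 6.58 m/s
t = (v − v₀)/a = (6.58 − 3.30)/0.6 = 5.47 s

Phase 4 (constant speed): v₀ = 6.58 m/s, a = 0 m/s².
Constant speed: t = d/v = 99/6.58 = 15.0 s
Total distance = 50.4 + 39.3 + 27.0 + 99.0 = 216 m

216 m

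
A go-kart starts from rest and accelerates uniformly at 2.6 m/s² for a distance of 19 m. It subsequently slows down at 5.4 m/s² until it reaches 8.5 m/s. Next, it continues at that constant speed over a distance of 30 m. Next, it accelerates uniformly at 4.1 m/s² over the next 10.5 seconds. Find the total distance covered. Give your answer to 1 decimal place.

Phase 1 (accelerating): v₀ = 0 m/s, a = 2.6 m/s².
v² = v₀² + 2aΔx = 0² + 2·2.6·19 = 98.8 → v = 9.94 m/s
t = (v − v₀)/a = (9.94 − 0)/2.6 = 3.82 s

Phase 2 (decelerating): v₀ = 9.94 m/s, a = -5.4 m/s².
v = v₀ + at → t = (8.5 − 9.94) / -5.4 = 0.267 s
v² = v₀² + 2aΔx → Δx = (8.5² − 9.94²)/(2·-5.4) = 2.46 m

Phase 3 (constant speed): v₀ = 8.50 m/s, a = 0 m/s².
Constant speed: t = d/v = 30/8.50 = 3.53 s

Phase 4 (accelerating): v₀ = 8.50 m/s, a = 4.1 m/s².
v = v₀ + at = 8.50 + (4.1)(10.5) = 51.5 m/s
Δx = v₀t + ½at² = 8.50·10.5 + 0.5·4.1·10.5² = 315 m
Total distance = 19.0 + 2.46 + 30.0 + 315 = 367 m

366.7 m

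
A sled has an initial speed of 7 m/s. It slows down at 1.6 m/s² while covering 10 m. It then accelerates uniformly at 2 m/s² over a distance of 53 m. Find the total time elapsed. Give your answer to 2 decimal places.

7.30 s

Phase 1 (decelerating): v₀ = 7.00 m/s, a = -1.6 m/s².
v² = v₀² + 2aΔx = 7.00² + 2·-1.6·10 = 17.0 → v = 4.12 m/s
t = (v − v₀)/a = (4.12 − 7.00)/-1.6 = 1.80 s

Phase 2 (accelerating): v₀ = 4.12 m/s, a = 2 m/s².
v² = v₀² + 2aΔx = 4.12² + 2·2·53 = 229 → v = 15.1 m/s
t = (v − v₀)/a = (15.1 − 4.12)/2 = 5.50 s
Total time = 1.80 + 5.50 = 7.30 s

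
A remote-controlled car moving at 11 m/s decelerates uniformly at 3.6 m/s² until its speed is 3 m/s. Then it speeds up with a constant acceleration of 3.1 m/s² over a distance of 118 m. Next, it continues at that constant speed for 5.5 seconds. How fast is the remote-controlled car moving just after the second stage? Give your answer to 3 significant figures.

Phase 1 (decelerating): v₀ = 11.0 m/s, a = -3.6 m/s².
v = v₀ + at → t = (3 − 11.0) / -3.6 = 2.22 s
v² = v₀² + 2aΔx → Δx = (3² − 11.0²)/(2·-3.6) = 15.6 m

Phase 2 (accelerating): v₀ = 3.00 m/s, a = 3.1 m/s².
v² = v₀² + 2aΔx = 3.00² + 2·3.1·118 = 741 → v = 27.2 m/s
t = (v − v₀)/a = (27.2 − 3.00)/3.1 = 7.81 s
Speed at end of phase 2 = 27.2 m/s

27.2 m/s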